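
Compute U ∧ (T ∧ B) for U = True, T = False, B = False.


U = True, T = False, B = False
Step 1: T ∧ B = False AND False = False
Step 2: U ∧ False = True AND False = False
AND is true only when ALL operands are true.

False


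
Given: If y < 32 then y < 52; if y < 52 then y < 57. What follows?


Hypothetical syllogism: P → Q, Q → R ⊢ P → R
Premise 1: y < 32 → y < 52
Premise 2: y < 52 → y < 57
Chain the implications: the middle term (y < 52) links the two.
Conclusion: If y < 32, then y < 57.

If y < 32, then y < 57.


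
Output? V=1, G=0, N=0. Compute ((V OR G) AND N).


V OR G = 1|0 = 1
1 AND 0 = 0

0


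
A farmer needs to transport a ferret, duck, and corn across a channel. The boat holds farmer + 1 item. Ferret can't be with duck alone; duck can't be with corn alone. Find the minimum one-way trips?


1. farmer+duck → 2. farmer ← 3. farmer+ferret → 4. farmer+duck ← 5. farmer+corn → 6. farmer ← 7. farmer+duck →
Minimum trips = 7

7


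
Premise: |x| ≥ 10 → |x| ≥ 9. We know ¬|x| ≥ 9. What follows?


Modus tollens: P → Q, ¬Q ⊢ ¬P
P: |x| ≥ 10
Q: |x| ≥ 9
We have P → Q and Q is false.
By modus tollens, P must be false.

It is not the case that |x| ≥ 10


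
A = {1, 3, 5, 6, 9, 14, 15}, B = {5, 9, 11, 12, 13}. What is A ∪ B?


A = {1, 3, 5, 6, 9, 14, 15}
B = {5, 9, 11, 12, 13}
Operation: union
All elements combined: 1, 3, 5, 6, 9, 11, 12, 13, 14, 15

{1, 3, 5, 6, 9, 11, 12, 13, 14, 15}


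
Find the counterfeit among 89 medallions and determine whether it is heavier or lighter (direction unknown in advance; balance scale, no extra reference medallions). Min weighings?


Let n = 89. 178 possibilities (n medallions × lighter/heavier); each weighing has 3 outcomes.
Bound for k weighings: say the first weighing puts j medallions on each pan. If it tips, the 2j weighed medallions remain suspects (each with a known direction) and k-1 weighings give 3^(k-1) outcomes; 3^(k-1) is odd, so 2j ≤ 3^(k-1) - 1. If it balances, the n - 2j unweighed medallions remain with direction unknown: 2(n - 2j) ≤ 3^(k-1) - 1 by the same parity argument. Adding, n ≤ (3^(k-1) - 1) + (3^(k-1) - 1)/2 = (3^k - 3)/2, and the classical three-group strategy achieves this (3 medallions in 2 weighings, 12 in 3, 39 in 4, 120 in 5).
So we need the smallest k with (3^k - 3)/2 ≥ 89.
k = 4: (3^4 - 3)/2 = 39 < 89 ✗
k = 5: (3^5 - 3)/2 = 120 ≥ 89 ✓

5


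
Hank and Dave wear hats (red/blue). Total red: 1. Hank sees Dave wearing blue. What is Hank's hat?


Total red = 1, Dave = blue
Red accounted for: 0
Remaining for Hank: 1
Hank's hat is red.

red


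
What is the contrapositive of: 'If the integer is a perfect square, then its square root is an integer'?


Original: If the integer is a perfect square, then its square root is an integer
Contrapositive: If ¬Q, then ¬P
Negate Q: not (its square root is an integer)
Negate P: not (the integer is a perfect square)

If not (its square root is an integer), then not (the integer is a perfect square).


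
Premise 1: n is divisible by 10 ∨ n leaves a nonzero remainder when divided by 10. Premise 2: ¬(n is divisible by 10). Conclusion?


Disjunctive syllogism: P ∨ Q, ¬P ⊢ Q
Disjunction: n is divisible by 10 ∨ n leaves a nonzero remainder when divided by 10
We know it is not the case that n is divisible by 10.
By disjunctive syllogism, the other disjunct must be true.

n leaves a nonzero remainder when divided by 10


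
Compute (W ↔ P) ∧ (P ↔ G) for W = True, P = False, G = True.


W = True, P = False, G = True
Step 1: W ↔ P is true when W and P have the same value. Result: False
Step 2: P ↔ G is true when P and G have the same value. Result: False
Step 3: False ∧ False = False

False


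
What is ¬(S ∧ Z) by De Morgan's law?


De Morgan's law: ¬(P ∧ Q) ≡ ¬P ∨ ¬Q
¬(S ∧ Z) = ¬S ∨ ¬Z

¬S ∨ ¬Z


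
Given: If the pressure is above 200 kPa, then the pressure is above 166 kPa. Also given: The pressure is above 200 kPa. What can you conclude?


Modus ponens: P → Q, P ⊢ Q
P: the pressure is above 200 kPa
Q: the pressure is above 166 kPa
We have P → Q and P is true.
By modus ponens, Q must be true.

The pressure is above 166 kPa


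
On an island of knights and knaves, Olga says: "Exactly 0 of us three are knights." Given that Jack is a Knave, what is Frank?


Olga claims exactly 0 knights among Olga, Jack, Frank.
Given: Jack is a Knave.

Case 1: Olga is a Knight (tells truth)
  Then exactly 0 of the three are knights.
  Counting Olga, Jack: 1 knight(s) so far. Need -1 more → impossible.
Case 2: Olga is a Knave (lies)
  Then the count is NOT 0.
  If Frank = Knave, count = 0 = 0 → claim would be true, contradicts lie.
  If Frank = Knight, count = 1 ≠ 0 → lie confirmed ✓

Frank is a Knight.

Knight


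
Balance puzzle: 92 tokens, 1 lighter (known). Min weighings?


Each weighing has 3 outcomes (left heavy / balance / right heavy), so k weighings distinguish at most 3^k cases; splitting into three near-equal groups achieves this.
Need 3^k ≥ 92: 3^4 = 81 < 92 ≤ 3^5 = 243
k = ⌈log₃(92)⌉ = 5

5


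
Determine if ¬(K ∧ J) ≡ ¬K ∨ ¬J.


Expression 1: ¬(K ∧ J)
Expression 2: ¬K ∨ ¬J
Truth table (K J | Expr1 Expr2):
  T T |   F     F
  T F |   T     T
  F T |   T     T
  F F |   T     T
All 4 rows agree, so the expressions are logically equivalent.

Yes


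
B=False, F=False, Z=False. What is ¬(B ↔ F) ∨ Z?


B = False, F = False, Z = False
Expression: ¬(B ↔ F) ∨ Z
Step 1: B ↔ F = (False iff False) = True
Step 2: ¬(B ↔ F) = NOT True = False
Step 3: (False) ∨ Z = False OR False = False

False


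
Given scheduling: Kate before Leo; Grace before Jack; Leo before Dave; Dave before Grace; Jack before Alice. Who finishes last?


Constraints: Kate before Leo; Grace before Jack; Leo before Dave; Dave before Grace; Jack before Alice
The last task can have nothing scheduled after it, so it must never appear on the left of a 'before'.
Tasks appearing before some other task: Kate, Grace, Leo, Dave, Jack.
The only task not in that list is Alice → it is last.

Alice


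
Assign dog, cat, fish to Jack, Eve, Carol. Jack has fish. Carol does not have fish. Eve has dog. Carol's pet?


From clues:
  Jack → fish
  Eve → dog
By elimination, Carol gets the remaining.

cat


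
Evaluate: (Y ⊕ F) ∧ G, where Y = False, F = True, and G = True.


Y = False, F = True, G = True
Step 1: Y ⊕ F = False XOR True = True
Step 2: True ∧ G = True AND True = True
XOR true when exactly one of Y,F is true; then AND with G.

True


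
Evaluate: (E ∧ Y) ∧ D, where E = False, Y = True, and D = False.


E = False, Y = True, D = False
Step 1: E ∧ Y = False AND True = False
Step 2: False ∧ D = False AND False = False
AND is true only when ALL operands are true.

False


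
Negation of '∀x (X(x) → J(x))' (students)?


Original: ∀x (X(x) → J(x))
Rule: ¬∀→∃, ¬∃→∀, negate predicate.
Negation: ∃x (X(x) ∧ ¬J(x))

∃x (X(x) ∧ ¬J(x))


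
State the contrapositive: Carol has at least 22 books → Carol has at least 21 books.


Original: If Carol has at least 22 books, then Carol has at least 21 books
Contrapositive: If ¬Q, then ¬P
Negate Q: not (Carol has at least 21 books)
Negate P: not (Carol has at least 22 books)

If not (Carol has at least 21 books), then not (Carol has at least 22 books).


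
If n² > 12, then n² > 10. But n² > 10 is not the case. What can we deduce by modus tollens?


Modus tollens: P → Q, ¬Q ⊢ ¬P
P: n² > 12
Q: n² > 10
We have P → Q and Q is false.
By modus tollens, P must be false.

It is not the case that n² > 12


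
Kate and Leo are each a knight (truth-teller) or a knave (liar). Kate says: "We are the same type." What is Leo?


Kate says: "We are the same type."
Case 1: Kate is a Knight (truth-teller)
  Statement is true → they ARE the same → Leo is also a Knight
Case 2: Kate is a Knave (liar)
  Statement is false → they are NOT the same → Leo is a Knight
In both cases, Leo is a Knight.

Knight


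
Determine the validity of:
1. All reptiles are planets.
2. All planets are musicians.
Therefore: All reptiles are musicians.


Premise 1: All reptiles are planets.
Premise 2: All planets are musicians.
Conclusion: All reptiles are musicians.
Barbara syllogism (AAA-1): All A are B, All B are C → All A are C.
Middle term (planets) distributed in premise 2.

Valid


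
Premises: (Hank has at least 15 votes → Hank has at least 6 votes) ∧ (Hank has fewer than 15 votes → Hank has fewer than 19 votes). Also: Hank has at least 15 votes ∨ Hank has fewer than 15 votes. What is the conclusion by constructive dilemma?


Constructive dilemma: (P → Q) ∧ (R → S), P ∨ R ⊢ Q ∨ S
Premise 1: Hank has at least 15 votes → Hank has at least 6 votes
Premise 2: Hank has fewer than 15 votes → Hank has fewer than 19 votes
Premise 3: Hank has at least 15 votes ∨ Hank has fewer than 15 votes
Case 1: Assuming Hank has at least 15 votes, then by Premise 1, Hank has at least 6 votes.
Case 2: Assuming Hank has fewer than 15 votes, then by Premise 2, Hank has fewer than 19 votes.
Since one of Hank has at least 15 votes or Hank has fewer than 15 votes must hold, we get Hank has at least 6 votes or Hank has fewer than 19 votes.

Hank has at least 6 votes or Hank has fewer than 19 votes.


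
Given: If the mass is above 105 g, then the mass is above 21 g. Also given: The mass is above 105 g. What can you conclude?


Modus ponens: P → Q, P ⊢ Q
P: the mass is above 105 g
Q: the mass is above 21 g
We have P → Q and P is true.
By modus ponens, Q must be true.

The mass is above 21 g


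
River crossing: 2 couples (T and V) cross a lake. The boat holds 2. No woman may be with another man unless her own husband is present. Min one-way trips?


Label couples T and V.
1. WT+WV → (far: WT,WV; near: HT,HV)
2. WT ←   (far: WV; near: HT,HV,WT)
3. HT+HV → (far: HT,HV,WV; near: WT)
4. HT ←   (far: HV,WV; near: HT,WT)  — HT returns, since WT is alone on near bank
5. HT+WT → (far: all four; near: empty)
Every state respects the constraint.
Minimum trips = 5

5


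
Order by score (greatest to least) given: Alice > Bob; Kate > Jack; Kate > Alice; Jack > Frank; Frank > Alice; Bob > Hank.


Constraints: Alice > Bob; Kate > Jack; Kate > Alice; Jack > Frank; Frank > Alice; Bob > Hank
Method: at each step, the next-highest is the one remaining person who never appears on the smaller side of a constraint between remaining people.
  Step 1: remaining {Hank, Frank, Alice, Bob, Jack, Kate}; on the smaller side: {Hank, Frank, Alice, Bob, Jack} → Kate is next (Kate > Jack; Kate > Alice).
  Step 2: remaining {Hank, Frank, Alice, Bob, Jack}; on the smaller side: {Hank, Frank, Alice, Bob} → Jack is next (Jack > Frank).
  Step 3: remaining {Hank, Frank, Alice, Bob}; on the smaller side: {Hank, Alice, Bob} → Frank is next (Frank > Alice).
  Step 4: remaining {Hank, Alice, Bob}; on the smaller side: {Hank, Bob} → Alice is next (Alice > Bob).
  Step 5: remaining {Hank, Bob}; on the smaller side: {Hank} → Bob is next (Bob > Hank).
  Step 6: only Hank remains → lowest.
Final ranking (highest to lowest):

Kate > Jack > Frank > Alice > Bob > Hank


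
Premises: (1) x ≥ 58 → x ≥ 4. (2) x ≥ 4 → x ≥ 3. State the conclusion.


Hypothetical syllogism: P → Q, Q → R ⊢ P → R
Premise 1: x ≥ 58 → x ≥ 4
Premise 2: x ≥ 4 → x ≥ 3
Chain the implications: the middle term (x ≥ 4) links the two.
Conclusion: If x ≥ 58, then x ≥ 3.

If x ≥ 58, then x ≥ 3.


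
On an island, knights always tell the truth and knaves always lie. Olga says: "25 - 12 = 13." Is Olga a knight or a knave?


Statement: "25 - 12 = 13."
Actual: 25 - 12 = 13
Claimed: 13
Statement is TRUE → Olga tells the truth → Knight

Knight


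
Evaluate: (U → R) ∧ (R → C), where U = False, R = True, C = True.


U = False, R = True, C = True
Step 1: U → R is false only when U=True and R=False. Result: True
Step 2: R → C is false only when R=True and C=False. Result: True
Step 3: True ∧ True = True

True


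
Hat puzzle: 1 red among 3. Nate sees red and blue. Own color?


Total red = 1, seen red = 1
Own red = 1 - 1 = 0
Nate's hat is blue.

blue


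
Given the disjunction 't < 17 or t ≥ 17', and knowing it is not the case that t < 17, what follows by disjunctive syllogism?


Disjunctive syllogism: P ∨ Q, ¬P ⊢ Q
Disjunction: t < 17 ∨ t ≥ 17
We know it is not the case that t < 17.
By disjunctive syllogism, the other disjunct must be true.

t ≥ 17


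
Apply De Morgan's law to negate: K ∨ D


De Morgan's law: ¬(P ∨ Q) ≡ ¬P ∧ ¬Q
¬(K ∨ D) = ¬K ∧ ¬D

¬K ∧ ¬D


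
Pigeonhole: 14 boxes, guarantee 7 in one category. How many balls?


Pigeonhole: to guarantee k in one of n categories, need (k-1)×n + 1.
k = 7, n = 14
Minimum = (7-1) × 14 + 1 = 6 × 14 + 1

85


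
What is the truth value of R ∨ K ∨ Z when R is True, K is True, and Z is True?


R = True, K = True, Z = True
Step 1: R ∨ K = True OR True = True
Step 2: True ∨ Z = True OR True = True
OR is true when at least one operand is true.

True


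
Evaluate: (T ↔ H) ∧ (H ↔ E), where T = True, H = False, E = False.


T = True, H = False, E = False
Step 1: T ↔ H is true when T and H have the same value. Result: False
Step 2: H ↔ E is true when H and E have the same value. Result: True
Step 3: False ∧ True = False

False


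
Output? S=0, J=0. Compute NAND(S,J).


S AND J = 0
NOT(0) = 1

1


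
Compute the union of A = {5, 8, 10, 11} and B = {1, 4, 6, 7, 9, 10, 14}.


A = {5, 8, 10, 11}
B = {1, 4, 6, 7, 9, 10, 14}
Operation: union
All elements combined: 1, 4, 5, 6, 7, 8, 9, 10, 11, 14

{1, 4, 5, 6, 7, 8, 9, 10, 11, 14}


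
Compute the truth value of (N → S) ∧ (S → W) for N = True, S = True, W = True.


N = True, S = True, W = True
Step 1: N → S is false only when N=True and S=False. Result: True
Step 2: S → W is false only when S=True and W=False. Result: True
Step 3: True ∧ True = True

True


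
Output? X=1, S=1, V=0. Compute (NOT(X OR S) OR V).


X OR S = 1
NOT(1) = 0
0 OR 0 = 0

0


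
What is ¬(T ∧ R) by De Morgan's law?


De Morgan's law: ¬(P ∧ Q) ≡ ¬P ∨ ¬Q
¬(T ∧ R) = ¬T ∨ ¬R

¬T ∨ ¬R


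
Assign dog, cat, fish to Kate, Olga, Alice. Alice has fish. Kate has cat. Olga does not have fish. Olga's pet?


From clues:
  Alice → fish
  Kate → cat
By elimination, Olga gets the remaining.

dog


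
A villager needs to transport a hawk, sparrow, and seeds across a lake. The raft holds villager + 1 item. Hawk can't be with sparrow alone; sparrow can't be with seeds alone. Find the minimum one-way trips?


1. villager+sparrow → 2. villager ← 3. villager+hawk → 4. villager+sparrow ← 5. villager+seeds → 6. villager ← 7. villager+sparrow →
Minimum trips = 7

7


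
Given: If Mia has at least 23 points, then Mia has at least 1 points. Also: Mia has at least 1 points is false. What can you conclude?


Modus tollens: P → Q, ¬Q ⊢ ¬P
P: Mia has at least 23 points
Q: Mia has at least 1 points
We have P → Q and Q is false.
By modus tollens, P must be false.

It is not the case that Mia has at least 23 points


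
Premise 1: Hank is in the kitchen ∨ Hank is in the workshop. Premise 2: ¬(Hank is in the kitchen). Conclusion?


Disjunctive syllogism: P ∨ Q, ¬P ⊢ Q
Disjunction: Hank is in the kitchen ∨ Hank is in the workshop
We know it is not the case that Hank is in the kitchen.
By disjunctive syllogism, the other disjunct must be true.

Hank is in the workshop


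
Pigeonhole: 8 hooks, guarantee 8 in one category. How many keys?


Pigeonhole: to guarantee k in one of n categories, need (k-1)×n + 1.
k = 8, n = 8
Minimum = (8-1) × 8 + 1 = 7 × 8 + 1

57


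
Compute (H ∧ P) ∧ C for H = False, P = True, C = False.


H = False, P = True, C = False
Step 1: H ∧ P = False AND True = False
Step 2: False ∧ C = False AND False = False
AND is true only when ALL operands are true.

False


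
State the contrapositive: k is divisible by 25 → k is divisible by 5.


Original: If k is divisible by 25, then k is divisible by 5
Contrapositive: If ¬Q, then ¬P
Negate Q: not (k is divisible by 5)
Negate P: not (k is divisible by 25)

If not (k is divisible by 5), then not (k is divisible by 25).


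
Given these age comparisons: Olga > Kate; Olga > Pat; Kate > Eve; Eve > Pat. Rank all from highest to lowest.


Constraints: Olga > Kate; Olga > Pat; Kate > Eve; Eve > Pat
Method: at each step, the next-highest is the one remaining person who never appears on the smaller side of a constraint between remaining people.
  Step 1: remaining {Kate, Eve, Pat, Olga}; on the smaller side: {Kate, Eve, Pat} → Olga is next (Olga > Kate; Olga > Pat).
  Step 2: remaining {Kate, Eve, Pat}; on the smaller side: {Eve, Pat} → Kate is next (Kate > Eve).
  Step 3: remaining {Eve, Pat}; on the smaller side: {Pat} → Eve is next (Eve > Pat).
  Step 4: only Pat remains → lowest.
Final ranking (highest to lowest):

Olga > Kate > Eve > Pat


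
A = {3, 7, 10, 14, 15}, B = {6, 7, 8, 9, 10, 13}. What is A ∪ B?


A = {3, 7, 10, 14, 15}
B = {6, 7, 8, 9, 10, 13}
Operation: union
All elements combined: 3, 6, 7, 8, 9, 10, 13, 14, 15

{3, 6, 7, 8, 9, 10, 13, 14, 15}


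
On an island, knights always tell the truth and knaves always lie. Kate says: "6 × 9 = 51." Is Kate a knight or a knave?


Statement: "6 × 9 = 51."
Actual: 6 × 9 = 54
Claimed: 51
Statement is FALSE → Kate lies → Knave

Knave


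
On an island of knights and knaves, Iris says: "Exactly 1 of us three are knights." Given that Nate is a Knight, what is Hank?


Iris claims exactly 1 knights among Iris, Nate, Hank.
Given: Nate is a Knight.

Case 1: Iris is a Knight (tells truth)
  Then exactly 1 of the three are knights.
  Counting Iris, Nate: 2 knight(s) so far. Need -1 more → impossible.
Case 2: Iris is a Knave (lies)
  Then the count is NOT 1.
  If Hank = Knave, count = 1 = 1 → claim would be true, contradicts lie.
  If Hank = Knight, count = 2 ≠ 1 → lie confirmed ✓

Hank is a Knight.

Knight


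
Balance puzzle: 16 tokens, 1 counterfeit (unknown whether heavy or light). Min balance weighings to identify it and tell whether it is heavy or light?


Let n = 16. 32 possibilities (n tokens × lighter/heavier); each weighing has 3 outcomes.
Bound for k weighings: say the first weighing puts j tokens on each pan. If it tips, the 2j weighed tokens remain suspects (each with a known direction) and k-1 weighings give 3^(k-1) outcomes; 3^(k-1) is odd, so 2j ≤ 3^(k-1) - 1. If it balances, the n - 2j unweighed tokens remain with direction unknown: 2(n - 2j) ≤ 3^(k-1) - 1 by the same parity argument. Adding, n ≤ (3^(k-1) - 1) + (3^(k-1) - 1)/2 = (3^k - 3)/2, and the classical three-group strategy achieves this (3 tokens in 2 weighings, 12 in 3, 39 in 4, 120 in 5).
So we need the smallest k with (3^k - 3)/2 ≥ 16.
k = 3: (3^3 - 3)/2 = 12 < 16 ✗
k = 4: (3^4 - 3)/2 = 39 ≥ 16 ✓

4


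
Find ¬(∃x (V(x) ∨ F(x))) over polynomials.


Original: ∃x (V(x) ∨ F(x))
Rule: ¬∀→∃, ¬∃→∀, negate predicate.
Negation: ∀x (¬V(x) ∧ ¬F(x))

∀x (¬V(x) ∧ ¬F(x))


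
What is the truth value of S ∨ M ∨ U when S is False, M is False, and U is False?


S = False, M = False, U = False
Step 1: S ∨ M = False OR False = False
Step 2: False ∨ U = False OR False = False
OR is true when at least one operand is true.

False


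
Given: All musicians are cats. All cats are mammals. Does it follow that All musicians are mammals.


Premise 1: All musicians are cats.
Premise 2: All cats are mammals.
Conclusion: All musicians are mammals.
Barbara syllogism (AAA-1): All A are B, All B are C → All A are C.
Middle term (cats) distributed in premise 2.

Valid


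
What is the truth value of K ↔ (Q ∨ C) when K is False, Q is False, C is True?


K = False, Q = False, C = True
Step 1: Q ∨ C = False OR True = True
Step 2: K ↔ (True): true when both sides have same truth value.
Result: False ↔ True = False

False


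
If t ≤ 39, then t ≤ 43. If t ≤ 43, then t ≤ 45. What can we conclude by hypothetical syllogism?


Hypothetical syllogism: P → Q, Q → R ⊢ P → R
Premise 1: t ≤ 39 → t ≤ 43
Premise 2: t ≤ 43 → t ≤ 45
Chain the implications: the middle term (t ≤ 43) links the two.
Conclusion: If t ≤ 39, then t ≤ 45.

If t ≤ 39, then t ≤ 45.


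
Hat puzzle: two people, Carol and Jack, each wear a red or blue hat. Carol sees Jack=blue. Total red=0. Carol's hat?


Total red = 0, Jack = blue
Red accounted for: 0
Remaining for Carol: 0
Carol's hat is blue.

blue


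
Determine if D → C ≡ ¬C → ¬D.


Expression 1: D → C
Expression 2: ¬C → ¬D
Truth table (D C | Expr1 Expr2):
  T T |   T     T
  T F |   F     F
  F T |   T     T
  F F |   T     T
All 4 rows agree, so the expressions are logically equivalent.

Yes


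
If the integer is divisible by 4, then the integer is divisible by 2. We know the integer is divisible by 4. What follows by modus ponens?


Modus ponens: P → Q, P ⊢ Q
P: the integer is divisible by 4
Q: the integer is divisible by 2
We have P → Q and P is true.
By modus ponens, Q must be true.

The integer is divisible by 2


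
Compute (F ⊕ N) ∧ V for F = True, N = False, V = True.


F = True, N = False, V = True
Step 1: F ⊕ N = True XOR False = True
Step 2: True ∧ V = True AND True = True
XOR true when exactly one of F,N is true; then AND with V.

True


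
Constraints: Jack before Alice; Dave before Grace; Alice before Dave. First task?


Constraints: Jack before Alice; Dave before Grace; Alice before Dave
The first task can have nothing scheduled before it, so it must never appear on the right of a 'before'.
Tasks appearing after some 'before': Alice, Grace, Dave.
The only task not in that list is Jack → it is first.

Jack


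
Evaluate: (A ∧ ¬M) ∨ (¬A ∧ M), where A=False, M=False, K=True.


A = False, M = False, K = True
Expression: (A ∧ ¬M) ∨ (¬A ∧ M)
Step 1: ¬M = NOT False = True
Step 2: A ∧ ¬M = False AND True = False
Step 3: ¬A = NOT False = True
Step 4: ¬A ∧ M = True AND False = False
Step 5: (False) ∨ (False) = False OR False = False

False


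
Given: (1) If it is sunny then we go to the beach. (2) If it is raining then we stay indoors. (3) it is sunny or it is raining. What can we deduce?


Constructive dilemma: (P → Q) ∧ (R → S), P ∨ R ⊢ Q ∨ S
Premise 1: it is sunny → we go to the beach
Premise 2: it is raining → we stay indoors
Premise 3: it is sunny ∨ it is raining
Case 1: Assuming it is sunny, then by Premise 1, we go to the beach.
Case 2: Assuming it is raining, then by Premise 2, we stay indoors.
Since one of it is sunny or it is raining must hold, we get we go to the beach or we stay indoors.

We go to the beach or we stay indoors.


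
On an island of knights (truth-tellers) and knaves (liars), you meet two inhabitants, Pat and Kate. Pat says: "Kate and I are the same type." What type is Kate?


Pat says: "Kate and I are the same type."
Case 1: Pat is a Knight (truth-teller)
  Statement is true → they ARE the same → Kate is also a Knight
Case 2: Pat is a Knave (liar)
  Statement is false → they are NOT the same → Kate is a Knight
In both cases, Kate is a Knight.

Knight


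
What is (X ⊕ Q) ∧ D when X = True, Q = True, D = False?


X = True, Q = True, D = False
Step 1: X ⊕ Q = True XOR True = False
Step 2: False ∧ D = False AND False = False
XOR true when exactly one of X,Q is true; then AND with D.

False


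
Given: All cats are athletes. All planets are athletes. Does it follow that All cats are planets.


Premise 1: All cats are athletes.
Premise 2: All planets are athletes.
Conclusion: All cats are planets.
Fallacy: undistributed middle. athletes is predicate in both.
Counterexample: cats and planets could be disjoint subsets of athletes.

Invalid


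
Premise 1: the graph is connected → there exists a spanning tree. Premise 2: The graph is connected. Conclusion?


Modus ponens: P → Q, P ⊢ Q
P: the graph is connected
Q: there exists a spanning tree
We have P → Q and P is true.
By modus ponens, Q must be true.

There exists a spanning tree


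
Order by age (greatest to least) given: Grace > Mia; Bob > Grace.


Constraints: Grace > Mia; Bob > Grace
Method: at each step, the next-highest is the one remaining person who never appears on the smaller side of a constraint between remaining people.
  Step 1: remaining {Mia, Bob, Grace}; on the smaller side: {Mia, Grace} → Bob is next (Bob > Grace).
  Step 2: remaining {Mia, Grace}; on the smaller side: {Mia} → Grace is next (Grace > Mia).
  Step 3: only Mia remains → lowest.
Final ranking (highest to lowest):

Bob > Grace > Mia


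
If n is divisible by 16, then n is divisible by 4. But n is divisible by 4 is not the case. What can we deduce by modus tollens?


Modus tollens: P → Q, ¬Q ⊢ ¬P
P: n is divisible by 16
Q: n is divisible by 4
We have P → Q and Q is false.
By modus tollens, P must be false.

It is not the case that n is divisible by 16


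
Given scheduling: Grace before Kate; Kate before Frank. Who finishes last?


Constraints: Grace before Kate; Kate before Frank
The last task can have nothing scheduled after it, so it must never appear on the left of a 'before'.
Tasks appearing before some other task: Grace, Kate.
The only task not in that list is Frank → it is last.

Frank


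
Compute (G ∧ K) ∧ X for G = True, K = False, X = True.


G = True, K = False, X = True
Step 1: G ∧ K = True AND False = False
Step 2: False ∧ X = False AND True = False
AND is true only when ALL operands are true.

False


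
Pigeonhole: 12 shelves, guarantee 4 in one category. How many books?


Pigeonhole: to guarantee k in one of n categories, need (k-1)×n + 1.
k = 4, n = 12
Minimum = (4-1) × 12 + 1 = 3 × 12 + 1

37


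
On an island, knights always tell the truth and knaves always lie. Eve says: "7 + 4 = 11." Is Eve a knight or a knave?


Statement: "7 + 4 = 11."
Actual: 7 + 4 = 11
Claimed: 11
Statement is TRUE → Eve tells the truth → Knight

Knight


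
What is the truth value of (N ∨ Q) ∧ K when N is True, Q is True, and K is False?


N = True, Q = True, K = False
Step 1: N ∨ Q = True OR True = True
Step 2: True ∧ K = True AND False = False
OR is true when at least one operand is true; AND requires both.

False


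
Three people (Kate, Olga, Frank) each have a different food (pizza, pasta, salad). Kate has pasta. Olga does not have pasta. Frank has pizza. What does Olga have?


From clues:
  Frank → pizza
  Kate → pasta
By elimination, Olga gets the remaining.

salad


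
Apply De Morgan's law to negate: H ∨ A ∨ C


De Morgan's law: ¬(P ∨ Q ∨ R) ≡ ¬P ∧ ¬Q ∧ ¬R
¬(H ∨ A ∨ C) = ¬H ∧ ¬A ∧ ¬C

¬H ∧ ¬A ∧ ¬C


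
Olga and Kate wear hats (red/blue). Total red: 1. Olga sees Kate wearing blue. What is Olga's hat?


Total red = 1, Kate = blue
Red accounted for: 0
Remaining for Olga: 1
Olga's hat is red.

red


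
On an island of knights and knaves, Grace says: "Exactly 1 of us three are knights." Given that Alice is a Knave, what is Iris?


Grace claims exactly 1 knights among Grace, Alice, Iris.
Given: Alice is a Knave.

Case 1: Grace is a Knight (tells truth)
  Then exactly 1 of the three are knights.
  Counting Grace, Alice: 1 knight(s) so far. Need 0 more → Iris = Knave.
Case 2: Grace is a Knave (lies)
  Then the count is NOT 1.
  If Iris = Knight, count = 1 = 1 → claim would be true, contradicts lie.
  If Iris = Knave, count = 0 ≠ 1 → lie confirmed ✓

Iris is a Knave.

Knave


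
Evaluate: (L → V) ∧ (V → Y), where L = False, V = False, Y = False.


L = False, V = False, Y = False
Step 1: L → V is false only when L=True and V=False. Result: True
Step 2: V → Y is false only when V=True and Y=False. Result: True
Step 3: True ∧ True = True

True


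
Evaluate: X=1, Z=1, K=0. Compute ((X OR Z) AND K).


X OR Z = 1|1 = 1
1 AND 0 = 0

0


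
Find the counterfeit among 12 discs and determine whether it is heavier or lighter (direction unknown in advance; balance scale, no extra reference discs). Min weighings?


Let n = 12. 24 possibilities (n discs × lighter/heavier); each weighing has 3 outcomes.
Bound for k weighings: say the first weighing puts j discs on each pan. If it tips, the 2j weighed discs remain suspects (each with a known direction) and k-1 weighings give 3^(k-1) outcomes; 3^(k-1) is odd, so 2j ≤ 3^(k-1) - 1. If it balances, the n - 2j unweighed discs remain with direction unknown: 2(n - 2j) ≤ 3^(k-1) - 1 by the same parity argument. Adding, n ≤ (3^(k-1) - 1) + (3^(k-1) - 1)/2 = (3^k - 3)/2, and the classical three-group strategy achieves this (3 discs in 2 weighings, 12 in 3, 39 in 4, 120 in 5).
So we need the smallest k with (3^k - 3)/2 ≥ 12.
k = 2: (3^2 - 3)/2 = 3 < 12 ✗
k = 3: (3^3 - 3)/2 = 12 ≥ 12 ✓

3


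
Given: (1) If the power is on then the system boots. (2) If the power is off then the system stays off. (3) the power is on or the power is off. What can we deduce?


Constructive dilemma: (P → Q) ∧ (R → S), P ∨ R ⊢ Q ∨ S
Premise 1: the power is on → the system boots
Premise 2: the power is off → the system stays off
Premise 3: the power is on ∨ the power is off
Case 1: Assuming the power is on, then by Premise 1, the system boots.
Case 2: Assuming the power is off, then by Premise 2, the system stays off.
Since one of the power is on or the power is off must hold, we get the system boots or the system stays off.

The system boots or the system stays off.


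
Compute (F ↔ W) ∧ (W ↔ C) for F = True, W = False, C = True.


F = True, W = False, C = True
Step 1: F ↔ W is true when F and W have the same value. Result: False
Step 2: W ↔ C is true when W and C have the same value. Result: False
Step 3: False ∧ False = False

False


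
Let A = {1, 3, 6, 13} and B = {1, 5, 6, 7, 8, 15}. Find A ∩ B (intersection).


A = {1, 3, 6, 13}
B = {1, 5, 6, 7, 8, 15}
Operation: intersection
Elements in both: 1, 6

{1, 6}


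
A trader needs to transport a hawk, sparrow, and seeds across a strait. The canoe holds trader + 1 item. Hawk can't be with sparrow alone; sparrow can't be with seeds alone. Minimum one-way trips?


1. trader+sparrow → 2. trader ← 3. trader+hawk → 4. trader+sparrow ← 5. trader+seeds → 6. trader ← 7. trader+sparrow →
Minimum trips = 7

7


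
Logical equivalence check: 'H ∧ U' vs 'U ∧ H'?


Expression 1: H ∧ U
Expression 2: U ∧ H
Truth table (H U | Expr1 Expr2):
  T T |   T     T
  T F |   F     F
  F T |   F     F
  F F |   F     F
All 4 rows agree, so the expressions are logically equivalent.

Yes


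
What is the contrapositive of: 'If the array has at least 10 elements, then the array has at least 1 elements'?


Original: If the array has at least 10 elements, then the array has at least 1 elements
Contrapositive: If ¬Q, then ¬P
Negate Q: not (the array has at least 1 elements)
Negate P: not (the array has at least 10 elements)

If not (the array has at least 1 elements), then not (the array has at least 10 elements).


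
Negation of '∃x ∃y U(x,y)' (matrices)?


Original: ∃x ∃y U(x,y)
Rule: ¬∀→∃, ¬∃→∀, negate predicate.
Negation: ∀x ∀y ¬U(x,y)

∀x ∀y ¬U(x,y)


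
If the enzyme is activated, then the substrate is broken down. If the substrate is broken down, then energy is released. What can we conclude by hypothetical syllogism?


Hypothetical syllogism: P → Q, Q → R ⊢ P → R
Premise 1: the enzyme is activated → the substrate is broken down
Premise 2: the substrate is broken down → energy is released
Chain the implications: the middle term (the substrate is broken down) links the two.
Conclusion: If the enzyme is activated, then energy is released.

If the enzyme is activated, then energy is released.


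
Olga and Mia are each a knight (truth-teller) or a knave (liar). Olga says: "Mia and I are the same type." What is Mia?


Olga says: "Mia and I are the same type."
Case 1: Olga is a Knight (truth-teller)
  Statement is true → they ARE the same → Mia is also a Knight
Case 2: Olga is a Knave (liar)
  Statement is false → they are NOT the same → Mia is a Knight
In both cases, Mia is a Knight.

Knight


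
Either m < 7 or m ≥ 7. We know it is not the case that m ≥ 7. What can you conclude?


Disjunctive syllogism: P ∨ Q, ¬P ⊢ Q
Disjunction: m < 7 ∨ m ≥ 7
We know it is not the case that m ≥ 7.
By disjunctive syllogism, the other disjunct must be true.

m < 7


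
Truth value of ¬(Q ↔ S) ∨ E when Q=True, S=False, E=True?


Q = True, S = False, E = True
Expression: ¬(Q ↔ S) ∨ E
Step 1: Q ↔ S = (True iff False) = False
Step 2: ¬(Q ↔ S) = NOT False = True
Step 3: (True) ∨ E = True OR True = True

True


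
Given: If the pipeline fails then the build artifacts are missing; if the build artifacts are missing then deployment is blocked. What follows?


Hypothetical syllogism: P → Q, Q → R ⊢ P → R
Premise 1: the pipeline fails → the build artifacts are missing
Premise 2: the build artifacts are missing → deployment is blocked
Chain the implications: the middle term (the build artifacts are missing) links the two.
Conclusion: If the pipeline fails, then deployment is blocked.

If the pipeline fails, then deployment is blocked.


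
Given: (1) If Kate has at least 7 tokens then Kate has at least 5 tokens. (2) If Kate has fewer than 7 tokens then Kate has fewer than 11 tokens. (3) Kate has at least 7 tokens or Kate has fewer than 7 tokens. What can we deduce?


Constructive dilemma: (P → Q) ∧ (R → S), P ∨ R ⊢ Q ∨ S
Premise 1: Kate has at least 7 tokens → Kate has at least 5 tokens
Premise 2: Kate has fewer than 7 tokens → Kate has fewer than 11 tokens
Premise 3: Kate has at least 7 tokens ∨ Kate has fewer than 7 tokens
Case 1: Assuming Kate has at least 7 tokens, then by Premise 1, Kate has at least 5 tokens.
Case 2: Assuming Kate has fewer than 7 tokens, then by Premise 2, Kate has fewer than 11 tokens.
Since one of Kate has at least 7 tokens or Kate has fewer than 7 tokens must hold, we get Kate has at least 5 tokens or Kate has fewer than 11 tokens.

Kate has at least 5 tokens or Kate has fewer than 11 tokens.


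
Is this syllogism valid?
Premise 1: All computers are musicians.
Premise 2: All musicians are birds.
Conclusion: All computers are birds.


Premise 1: All computers are musicians.
Premise 2: All musicians are birds.
Conclusion: All computers are birds.
Barbara syllogism (AAA-1): All A are B, All B are C → All A are C.
Middle term (musicians) distributed in premise 2.

Valid


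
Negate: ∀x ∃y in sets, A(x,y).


Original: ∀x ∃y A(x,y)
Rule: ¬∀→∃, ¬∃→∀, negate predicate.
Negation: ∃x ∀y ¬A(x,y)

∃x ∀y ¬A(x,y)


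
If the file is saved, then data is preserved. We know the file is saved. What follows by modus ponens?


Modus ponens: P → Q, P ⊢ Q
P: the file is saved
Q: data is preserved
We have P → Q and P is true.
By modus ponens, Q must be true.

Data is preserved


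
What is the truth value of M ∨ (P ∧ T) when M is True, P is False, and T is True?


M = True, P = False, T = True
Step 1: P ∧ T = False AND True = False
Step 2: M ∨ False = True OR False = True
AND evaluated first (higher precedence); then OR applied.

True


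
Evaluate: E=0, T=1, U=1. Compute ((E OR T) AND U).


E OR T = 0|1 = 1
1 AND 1 = 1

1


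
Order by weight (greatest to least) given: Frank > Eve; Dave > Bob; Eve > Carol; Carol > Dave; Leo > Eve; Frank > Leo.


Constraints: Frank > Eve; Dave > Bob; Eve > Carol; Carol > Dave; Leo > Eve; Frank > Leo
Method: at each step, the next-highest is the one remaining person who never appears on the smaller side of a constraint between remaining people.
  Step 1: remaining {Bob, Eve, Carol, Frank, Dave, Leo}; on the smaller side: {Bob, Eve, Carol, Dave, Leo} → Frank is next (Frank > Eve; Frank > Leo).
  Step 2: remaining {Bob, Eve, Carol, Dave, Leo}; on the smaller side: {Bob, Eve, Carol, Dave} → Leo is next (Leo > Eve).
  Step 3: remaining {Bob, Eve, Carol, Dave}; on the smaller side: {Bob, Carol, Dave} → Eve is next (Eve > Carol).
  Step 4: remaining {Bob, Carol, Dave}; on the smaller side: {Bob, Dave} → Carol is next (Carol > Dave).
  Step 5: remaining {Bob, Dave}; on the smaller side: {Bob} → Dave is next (Dave > Bob).
  Step 6: only Bob remains → lowest.
Final ranking (highest to lowest):

Frank > Leo > Eve > Carol > Dave > Bob


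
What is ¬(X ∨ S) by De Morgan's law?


De Morgan's law: ¬(P ∨ Q) ≡ ¬P ∧ ¬Q
¬(X ∨ S) = ¬X ∧ ¬S

¬X ∧ ¬S


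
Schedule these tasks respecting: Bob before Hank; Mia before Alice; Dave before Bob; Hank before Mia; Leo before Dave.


Constraints: Bob before Hank; Mia before Alice; Dave before Bob; Hank before Mia; Leo before Dave
Method: repeatedly schedule the remaining task that has no remaining task required before it.
  Step 1: remaining {Alice, Bob, Dave, Hank, Leo, Mia}; every task except Leo still has a predecessor pending → schedule Leo.
  Step 2: remaining {Alice, Bob, Dave, Hank, Mia}; every task except Dave still has a predecessor pending → schedule Dave.
  Step 3: remaining {Alice, Bob, Hank, Mia}; every task except Bob still has a predecessor pending → schedule Bob.
  Step 4: remaining {Alice, Hank, Mia}; every task except Hank still has a predecessor pending → schedule Hank.
  Step 5: remaining {Alice, Mia}; every task except Mia still has a predecessor pending → schedule Mia.
  Step 6: only Alice remains → schedule Alice.
Resulting order:

Leo → Dave → Bob → Hank → Mia → Alice


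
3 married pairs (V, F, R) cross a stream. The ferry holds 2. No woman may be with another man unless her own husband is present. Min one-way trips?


Label couples V, F, R (H = husband, W = wife).
Counting alone: 6 people, the ferry carries 2 and someone must bring it back, so each round trip nets at most +1 on the far side until the last crossing → at least 9 trips. The jealousy constraint makes 9 impossible; the shortest valid schedule has 11:
1. WV+WF →  (far: WV,WF; near: HV,HF,HR,WR)
2. WV ←       (far: WF; near: HV,HF,HR,WV,WR)
3. WV+WR →  (far: WV,WF,WR; near: HV,HF,HR)
4. WV ←       (far: WF,WR; near: HV,HF,HR,WV)
5. HF+HR →  (far: HF,WF,HR,WR; near: HV,WV)
6. HF+WF ←  (far: HR,WR; near: HV,WV,HF,WF)
7. HV+HF →  (far: HV,HF,HR,WR; near: WV,WF)
8. WR ←       (far: HV,HF,HR; near: WV,WF,WR)
9. WV+WF →  (far: HV,WV,HF,WF,HR; near: WR)
10. HR ←      (far: HV,WV,HF,WF; near: HR,WR)
11. HR+WR → (far: all six; near: empty)
In every state each wife is either with her husband or with no other man.
Minimum trips = 11

11


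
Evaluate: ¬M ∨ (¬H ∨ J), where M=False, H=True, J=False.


M = False, H = True, J = False
Expression: ¬M ∨ (¬H ∨ J)
Step 1: ¬H = NOT True = False
Step 2: ¬H ∨ J = False OR False = False
Step 3: ¬M = NOT False = True
Step 4: (True) ∨ (False) = True OR False = True

True


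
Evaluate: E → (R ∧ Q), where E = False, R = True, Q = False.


E = False, R = True, Q = False
Step 1: R ∧ Q = True AND False = False
Step 2: E → (False): false only when E=True and consequent=False.
Result: True

True


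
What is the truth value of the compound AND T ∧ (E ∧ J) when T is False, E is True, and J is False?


T = False, E = True, J = False
Step 1: E ∧ J = True AND False = False
Step 2: T ∧ False = False AND False = False
AND is true only when ALL operands are true.

False
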